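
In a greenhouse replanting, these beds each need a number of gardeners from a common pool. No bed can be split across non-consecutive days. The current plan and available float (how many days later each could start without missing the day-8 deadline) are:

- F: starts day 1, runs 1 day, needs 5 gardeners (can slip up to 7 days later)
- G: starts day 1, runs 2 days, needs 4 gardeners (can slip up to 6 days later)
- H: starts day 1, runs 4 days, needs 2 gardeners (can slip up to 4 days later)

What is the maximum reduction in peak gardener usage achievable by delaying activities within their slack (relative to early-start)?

Early-start peak: d1:11  d2:6  d3:2  d4:2  d5:0  d6:0  d7:0  d8:0 ⇒ 11.
Leveled (F@1, G@2, H@4): d1:5  d2:4  d3:4  d4:2  d5:2  d6:2  d7:2  d8:0 ⇒ 5.
Reduction 11 − 5 = 6.

6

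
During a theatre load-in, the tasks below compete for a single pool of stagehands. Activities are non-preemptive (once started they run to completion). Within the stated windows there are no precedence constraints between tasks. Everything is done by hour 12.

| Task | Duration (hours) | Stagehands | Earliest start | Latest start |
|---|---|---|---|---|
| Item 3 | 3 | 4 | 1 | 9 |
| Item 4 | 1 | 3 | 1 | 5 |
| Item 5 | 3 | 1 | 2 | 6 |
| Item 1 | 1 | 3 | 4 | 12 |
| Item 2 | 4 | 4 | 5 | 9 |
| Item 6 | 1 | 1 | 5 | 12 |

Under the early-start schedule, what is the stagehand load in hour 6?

At early start, hour 6 has: Item 2.
Demand: 4 = 4.

4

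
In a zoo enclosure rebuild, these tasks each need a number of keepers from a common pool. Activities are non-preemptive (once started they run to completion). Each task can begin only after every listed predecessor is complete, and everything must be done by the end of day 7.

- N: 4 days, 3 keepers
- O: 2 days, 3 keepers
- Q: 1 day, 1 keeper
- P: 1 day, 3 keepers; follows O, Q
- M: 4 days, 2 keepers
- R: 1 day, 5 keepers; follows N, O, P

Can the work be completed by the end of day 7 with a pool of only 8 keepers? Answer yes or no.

yes

Schedule N@1, O@1, Q@3, P@5, M@3, R@7: d1:6  d2:6  d3:6  d4:5  d5:5  d6:2  d7:5 — peak 6 ≤ 8.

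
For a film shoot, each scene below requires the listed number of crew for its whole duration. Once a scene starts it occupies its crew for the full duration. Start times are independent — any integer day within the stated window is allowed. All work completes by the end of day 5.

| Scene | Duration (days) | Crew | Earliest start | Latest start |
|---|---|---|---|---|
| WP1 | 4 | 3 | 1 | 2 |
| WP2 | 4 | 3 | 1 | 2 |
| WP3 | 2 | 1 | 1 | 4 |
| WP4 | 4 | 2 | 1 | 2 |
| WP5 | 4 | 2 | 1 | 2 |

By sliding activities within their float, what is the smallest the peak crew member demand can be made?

11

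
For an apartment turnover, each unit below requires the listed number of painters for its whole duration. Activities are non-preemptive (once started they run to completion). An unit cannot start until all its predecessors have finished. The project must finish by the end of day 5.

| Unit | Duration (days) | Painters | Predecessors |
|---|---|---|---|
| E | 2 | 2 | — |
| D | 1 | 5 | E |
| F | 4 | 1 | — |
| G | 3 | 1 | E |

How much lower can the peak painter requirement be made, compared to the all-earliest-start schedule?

1

Early-start peak: d1:3  d2:3  d3:7  d4:2  d5:1 ⇒ 7.
Leveled (E@1, D@5, F@1, G@3): d1:3  d2:3  d3:2  d4:2  d5:6 ⇒ 6.
Reduction 7 − 6 = 1.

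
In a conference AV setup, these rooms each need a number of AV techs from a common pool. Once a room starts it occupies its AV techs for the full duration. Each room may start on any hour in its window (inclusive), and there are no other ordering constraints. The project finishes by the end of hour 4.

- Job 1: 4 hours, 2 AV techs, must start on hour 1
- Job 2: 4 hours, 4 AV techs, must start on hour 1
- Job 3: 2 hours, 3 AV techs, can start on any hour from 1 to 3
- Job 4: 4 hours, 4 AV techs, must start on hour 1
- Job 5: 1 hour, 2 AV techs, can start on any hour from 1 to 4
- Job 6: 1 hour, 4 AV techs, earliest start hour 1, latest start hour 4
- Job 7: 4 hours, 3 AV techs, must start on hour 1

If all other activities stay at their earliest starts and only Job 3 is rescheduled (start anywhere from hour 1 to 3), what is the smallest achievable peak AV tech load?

Job 3@1: h1:22  h2:16  h3:13  h4:13 → peak 22
Job 3@2: h1:19  h2:16  h3:16  h4:13 → peak 19
Job 3@3: h1:19  h2:13  h3:16  h4:16 → peak 19
Best is Job 3@2, peak 19.

19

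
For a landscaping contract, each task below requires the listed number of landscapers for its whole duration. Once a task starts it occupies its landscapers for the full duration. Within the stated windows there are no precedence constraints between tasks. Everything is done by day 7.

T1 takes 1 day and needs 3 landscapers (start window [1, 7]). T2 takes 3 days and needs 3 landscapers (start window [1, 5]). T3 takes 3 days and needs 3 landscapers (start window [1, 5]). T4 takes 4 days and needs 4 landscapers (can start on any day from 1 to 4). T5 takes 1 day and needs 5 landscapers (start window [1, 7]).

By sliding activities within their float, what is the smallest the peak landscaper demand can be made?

Early-start (T1@1, T2@1, T3@1, T4@1, T5@1) gives peak 18: d1:18  d2:10  d3:10  d4:4  d5:0  d6:0  d7:0.
Shift T3→4, T4→2, T5→7.
Schedule T1@1, T2@1, T3@4, T4@2, T5@7: d1:6  d2:7  d3:7  d4:7  d5:7  d6:3  d7:5 — peak 7.

7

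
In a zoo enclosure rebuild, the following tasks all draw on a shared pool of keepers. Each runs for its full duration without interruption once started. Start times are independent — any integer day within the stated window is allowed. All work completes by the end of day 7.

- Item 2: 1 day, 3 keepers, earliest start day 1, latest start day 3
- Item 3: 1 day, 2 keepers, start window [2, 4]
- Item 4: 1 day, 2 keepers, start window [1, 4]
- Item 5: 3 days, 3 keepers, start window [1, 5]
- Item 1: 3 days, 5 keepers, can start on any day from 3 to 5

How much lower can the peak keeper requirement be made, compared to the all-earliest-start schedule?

Early-start peak: d1:8  d2:5  d3:8  d4:5  d5:5  d6:0  d7:0 ⇒ 8.
Leveled (Item 2@1, Item 3@2, Item 4@1, Item 5@2, Item 1@5): d1:5  d2:5  d3:3  d4:3  d5:5  d6:5  d7:5 ⇒ 5.
Reduction 8 − 5 = 3.

3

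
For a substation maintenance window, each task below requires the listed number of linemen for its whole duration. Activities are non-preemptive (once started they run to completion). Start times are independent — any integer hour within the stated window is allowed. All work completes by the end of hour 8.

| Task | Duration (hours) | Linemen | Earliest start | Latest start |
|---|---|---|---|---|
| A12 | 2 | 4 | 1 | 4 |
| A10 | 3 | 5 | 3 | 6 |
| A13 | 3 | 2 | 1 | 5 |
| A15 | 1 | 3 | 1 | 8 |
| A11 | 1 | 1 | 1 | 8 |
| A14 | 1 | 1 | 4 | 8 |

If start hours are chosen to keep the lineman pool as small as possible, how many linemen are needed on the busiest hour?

5

Early-start (A12@1, A10@3, A13@1, A15@1, A11@1, A14@4) gives peak 10: h1:10  h2:6  h3:7  h4:6  h5:5  h6:0  h7:0  h8:0.
Shift A10→6, A13→3, A15→3.
Schedule A12@1, A10@6, A13@3, A15@3, A11@1, A14@4: h1:5  h2:4  h3:5  h4:3  h5:2  h6:5  h7:5  h8:5 — peak 5.
Total lineman-hours = 34 over 8 hours ⇒ peak ≥ ⌈34/8⌉ = 5, so 5 is optimal.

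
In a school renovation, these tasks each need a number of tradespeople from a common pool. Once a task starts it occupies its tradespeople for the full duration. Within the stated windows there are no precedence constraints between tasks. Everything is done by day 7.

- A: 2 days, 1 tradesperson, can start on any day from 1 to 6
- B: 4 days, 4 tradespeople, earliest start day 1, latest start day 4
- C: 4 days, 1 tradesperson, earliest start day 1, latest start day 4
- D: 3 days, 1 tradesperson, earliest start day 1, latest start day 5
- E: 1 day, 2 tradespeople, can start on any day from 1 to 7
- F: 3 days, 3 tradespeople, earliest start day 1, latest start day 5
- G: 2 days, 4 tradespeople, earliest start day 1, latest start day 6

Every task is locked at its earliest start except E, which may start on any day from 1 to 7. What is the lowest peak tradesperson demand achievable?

E@1: d1:16  d2:14  d3:9  d4:5  d5:0  d6:0  d7:0 → peak 16
E@2: d1:14  d2:16  d3:9  d4:5  d5:0  d6:0  d7:0 → peak 16
E@3: d1:14  d2:14  d3:11  d4:5  d5:0  d6:0  d7:0 → peak 14
E@4: d1:14  d2:14  d3:9  d4:7  d5:0  d6:0  d7:0 → peak 14
E@5: d1:14  d2:14  d3:9  d4:5  d5:2  d6:0  d7:0 → peak 14
E@6: d1:14  d2:14  d3:9  d4:5  d5:0  d6:2  d7:0 → peak 14
E@7: d1:14  d2:14  d3:9  d4:5  d5:0  d6:0  d7:2 → peak 14
Best is E@3, peak 14.

14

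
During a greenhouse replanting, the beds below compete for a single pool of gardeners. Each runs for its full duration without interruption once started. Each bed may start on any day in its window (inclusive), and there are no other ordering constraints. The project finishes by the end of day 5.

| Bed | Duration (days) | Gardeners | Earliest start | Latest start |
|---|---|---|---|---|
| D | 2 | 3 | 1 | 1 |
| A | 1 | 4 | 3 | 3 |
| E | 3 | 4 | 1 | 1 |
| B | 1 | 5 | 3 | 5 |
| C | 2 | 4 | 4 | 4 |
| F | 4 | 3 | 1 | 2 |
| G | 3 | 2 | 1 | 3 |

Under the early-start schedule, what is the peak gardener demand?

Early-start schedule: D@1, A@3, E@1, B@3, C@4, F@1, G@1.
Load per day: day 1: 12, day 2: 12, day 3: 18, day 4: 7, day 5: 4.
Peak is 18.

18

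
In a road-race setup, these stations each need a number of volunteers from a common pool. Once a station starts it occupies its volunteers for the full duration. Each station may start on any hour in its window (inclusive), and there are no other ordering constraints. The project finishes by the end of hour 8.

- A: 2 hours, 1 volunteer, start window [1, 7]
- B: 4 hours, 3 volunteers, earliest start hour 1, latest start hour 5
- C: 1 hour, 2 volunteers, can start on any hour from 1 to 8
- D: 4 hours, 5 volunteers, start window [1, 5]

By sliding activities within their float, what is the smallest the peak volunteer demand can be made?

Early-start (A@1, B@1, C@1, D@1) gives peak 11: h1:11  h2:9  h3:8  h4:8  h5:0  h6:0  h7:0  h8:0.
Shift C→3, D→5.
Schedule A@1, B@1, C@3, D@5: h1:4  h2:4  h3:5  h4:3  h5:5  h6:5  h7:5  h8:5 — peak 5.
Total volunteer-hours = 36 over 8 hours ⇒ peak ≥ ⌈36/8⌉ = 5, so 5 is optimal.

5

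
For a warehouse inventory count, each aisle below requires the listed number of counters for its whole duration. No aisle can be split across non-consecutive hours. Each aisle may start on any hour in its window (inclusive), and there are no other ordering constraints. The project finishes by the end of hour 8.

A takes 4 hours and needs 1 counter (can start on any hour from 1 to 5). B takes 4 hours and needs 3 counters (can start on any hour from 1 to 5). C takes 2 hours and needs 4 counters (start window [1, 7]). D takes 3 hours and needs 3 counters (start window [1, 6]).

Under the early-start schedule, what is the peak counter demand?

Early-start schedule: A@1, B@1, C@1, D@1.
Load per hour: hour 1: 11, hour 2: 11, hour 3: 7, hour 4: 4, hour 5: 0, hour 6: 0, hour 7: 0, hour 8: 0.
Peak is 11.

11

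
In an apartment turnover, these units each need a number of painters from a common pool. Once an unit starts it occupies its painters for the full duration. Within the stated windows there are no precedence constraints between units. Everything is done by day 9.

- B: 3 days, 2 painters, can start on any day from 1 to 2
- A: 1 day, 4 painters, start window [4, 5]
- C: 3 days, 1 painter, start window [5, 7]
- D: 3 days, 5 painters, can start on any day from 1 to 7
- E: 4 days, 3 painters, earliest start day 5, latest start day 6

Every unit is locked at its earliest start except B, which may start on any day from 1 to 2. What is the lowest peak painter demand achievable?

B@1: d1:7  d2:7  d3:7  d4:4  d5:4  d6:4  d7:4  d8:3  d9:0 → peak 7
B@2: d1:5  d2:7  d3:7  d4:6  d5:4  d6:4  d7:4  d8:3  d9:0 → peak 7
Best is B@1, peak 7.

7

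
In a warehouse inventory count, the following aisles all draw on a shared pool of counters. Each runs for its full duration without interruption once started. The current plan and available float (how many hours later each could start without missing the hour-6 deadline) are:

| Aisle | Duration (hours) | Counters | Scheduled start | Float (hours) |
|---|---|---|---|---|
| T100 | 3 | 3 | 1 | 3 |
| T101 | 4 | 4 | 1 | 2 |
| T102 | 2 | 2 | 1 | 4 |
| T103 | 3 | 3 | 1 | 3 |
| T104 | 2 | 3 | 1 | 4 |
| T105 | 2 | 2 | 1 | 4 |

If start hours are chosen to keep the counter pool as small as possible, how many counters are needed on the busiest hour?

9

Early-start (T100@1, T101@1, T102@1, T103@1, T104@1, T105@1) gives peak 17: h1:17  h2:17  h3:10  h4:4  h5:0  h6:0.
Shift T103→4, T104→5, T105→3.
Schedule T100@1, T101@1, T102@1, T103@4, T104@5, T105@3: h1:9  h2:9  h3:9  h4:9  h5:6  h6:6 — peak 9.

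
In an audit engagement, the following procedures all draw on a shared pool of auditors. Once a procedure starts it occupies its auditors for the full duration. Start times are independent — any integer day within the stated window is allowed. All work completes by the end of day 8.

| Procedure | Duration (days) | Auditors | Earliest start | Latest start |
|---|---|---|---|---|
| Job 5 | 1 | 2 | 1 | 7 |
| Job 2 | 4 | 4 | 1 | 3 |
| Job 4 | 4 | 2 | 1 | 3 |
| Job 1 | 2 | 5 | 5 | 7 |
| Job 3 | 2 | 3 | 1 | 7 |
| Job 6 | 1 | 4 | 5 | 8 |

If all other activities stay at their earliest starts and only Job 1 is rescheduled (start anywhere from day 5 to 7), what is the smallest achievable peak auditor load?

Job 1@5: d1:11  d2:9  d3:6  d4:6  d5:9  d6:5  d7:0  d8:0 → peak 11
Job 1@6: d1:11  d2:9  d3:6  d4:6  d5:4  d6:5  d7:5  d8:0 → peak 11
Job 1@7: d1:11  d2:9  d3:6  d4:6  d5:4  d6:0  d7:5  d8:5 → peak 11
Best is Job 1@5, peak 11.

11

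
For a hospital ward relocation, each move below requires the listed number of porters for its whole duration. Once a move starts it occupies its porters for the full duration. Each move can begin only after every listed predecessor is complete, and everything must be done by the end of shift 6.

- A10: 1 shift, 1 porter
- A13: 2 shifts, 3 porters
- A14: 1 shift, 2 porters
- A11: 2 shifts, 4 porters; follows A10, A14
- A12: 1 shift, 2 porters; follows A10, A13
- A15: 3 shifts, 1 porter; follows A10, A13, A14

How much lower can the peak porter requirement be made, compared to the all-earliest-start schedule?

2

Early-start peak: s1:6  s2:7  s3:7  s4:1  s5:1  s6:0 ⇒ 7.
Leveled (A10@1, A13@1, A14@2, A11@3, A12@5, A15@3): s1:4  s2:5  s3:5  s4:5  s5:3  s6:0 ⇒ 5.
Reduction 7 − 5 = 2.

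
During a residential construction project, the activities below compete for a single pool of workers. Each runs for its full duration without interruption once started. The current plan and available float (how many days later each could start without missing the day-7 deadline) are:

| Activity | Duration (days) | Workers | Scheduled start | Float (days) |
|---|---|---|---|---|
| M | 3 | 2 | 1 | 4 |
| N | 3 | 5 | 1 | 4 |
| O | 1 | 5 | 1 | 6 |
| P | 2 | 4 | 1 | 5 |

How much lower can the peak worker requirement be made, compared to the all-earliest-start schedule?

10

Early-start peak: d1:16  d2:11  d3:7  d4:0  d5:0  d6:0  d7:0 ⇒ 16.
Leveled (M@1, N@4, O@7, P@1): d1:6  d2:6  d3:2  d4:5  d5:5  d6:5  d7:5 ⇒ 6.
Reduction 16 − 6 = 10.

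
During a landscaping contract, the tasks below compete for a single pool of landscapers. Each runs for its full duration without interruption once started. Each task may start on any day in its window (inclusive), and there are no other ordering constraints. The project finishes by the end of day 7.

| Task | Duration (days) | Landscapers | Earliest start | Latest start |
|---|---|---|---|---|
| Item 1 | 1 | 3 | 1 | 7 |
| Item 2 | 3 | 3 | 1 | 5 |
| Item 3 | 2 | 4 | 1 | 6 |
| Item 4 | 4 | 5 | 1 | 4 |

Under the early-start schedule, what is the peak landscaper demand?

15

Early-start schedule: Item 1@1, Item 2@1, Item 3@1, Item 4@1.
Load per day: day 1: 15, day 2: 12, day 3: 8, day 4: 5, day 5: 0, day 6: 0, day 7: 0.
Peak is 15.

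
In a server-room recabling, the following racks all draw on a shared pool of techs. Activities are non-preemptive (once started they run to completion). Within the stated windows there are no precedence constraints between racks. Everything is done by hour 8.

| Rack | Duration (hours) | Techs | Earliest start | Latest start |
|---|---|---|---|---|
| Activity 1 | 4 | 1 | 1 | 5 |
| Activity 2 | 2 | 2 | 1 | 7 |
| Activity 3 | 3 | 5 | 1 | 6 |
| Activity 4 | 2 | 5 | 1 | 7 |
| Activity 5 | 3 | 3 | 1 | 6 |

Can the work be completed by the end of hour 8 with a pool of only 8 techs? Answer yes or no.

yes

Schedule Activity 1@1, Activity 2@1, Activity 3@4, Activity 4@7, Activity 5@1: h1:6  h2:6  h3:4  h4:6  h5:5  h6:5  h7:5  h8:5 — peak 6 ≤ 8.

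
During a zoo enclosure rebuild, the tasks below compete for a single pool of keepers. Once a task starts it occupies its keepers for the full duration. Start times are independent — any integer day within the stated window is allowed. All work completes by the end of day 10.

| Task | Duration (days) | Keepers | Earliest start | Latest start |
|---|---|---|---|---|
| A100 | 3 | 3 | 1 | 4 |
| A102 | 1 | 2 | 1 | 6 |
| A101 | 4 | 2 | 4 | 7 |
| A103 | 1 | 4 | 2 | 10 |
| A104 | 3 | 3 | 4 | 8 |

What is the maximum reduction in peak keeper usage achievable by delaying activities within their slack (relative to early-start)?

Early-start peak: d1:5  d2:7  d3:3  d4:5  d5:5  d6:5  d7:2  d8:0  d9:0  d10:0 ⇒ 7.
Leveled (A100@1, A102@1, A101@4, A103@8, A104@4): d1:5  d2:3  d3:3  d4:5  d5:5  d6:5  d7:2  d8:4  d9:0  d10:0 ⇒ 5.
Reduction 7 − 5 = 2.

2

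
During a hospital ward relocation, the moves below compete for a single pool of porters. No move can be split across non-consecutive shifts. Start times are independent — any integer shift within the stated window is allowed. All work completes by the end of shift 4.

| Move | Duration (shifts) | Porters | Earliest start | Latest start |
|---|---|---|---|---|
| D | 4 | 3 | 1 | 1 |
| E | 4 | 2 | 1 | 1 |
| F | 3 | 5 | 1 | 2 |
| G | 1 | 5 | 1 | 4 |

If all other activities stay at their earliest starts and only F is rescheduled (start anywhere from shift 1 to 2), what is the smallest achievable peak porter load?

10

F@1: s1:15  s2:10  s3:10  s4:5 → peak 15
F@2: s1:10  s2:10  s3:10  s4:10 → peak 10
Best is F@2, peak 10.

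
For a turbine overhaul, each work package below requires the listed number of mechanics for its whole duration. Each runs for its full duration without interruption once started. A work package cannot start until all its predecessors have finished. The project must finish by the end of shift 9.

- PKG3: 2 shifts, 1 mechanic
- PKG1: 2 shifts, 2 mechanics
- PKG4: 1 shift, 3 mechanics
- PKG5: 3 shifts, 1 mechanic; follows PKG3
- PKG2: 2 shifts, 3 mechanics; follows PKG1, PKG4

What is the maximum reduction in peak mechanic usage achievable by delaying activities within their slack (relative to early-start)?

Early-start peak: s1:6  s2:3  s3:4  s4:4  s5:1  s6:0  s7:0  s8:0  s9:0 ⇒ 6.
Leveled (PKG3@1, PKG1@1, PKG4@3, PKG5@4, PKG2@7): s1:3  s2:3  s3:3  s4:1  s5:1  s6:1  s7:3  s8:3  s9:0 ⇒ 3.
Reduction 6 − 3 = 3.

3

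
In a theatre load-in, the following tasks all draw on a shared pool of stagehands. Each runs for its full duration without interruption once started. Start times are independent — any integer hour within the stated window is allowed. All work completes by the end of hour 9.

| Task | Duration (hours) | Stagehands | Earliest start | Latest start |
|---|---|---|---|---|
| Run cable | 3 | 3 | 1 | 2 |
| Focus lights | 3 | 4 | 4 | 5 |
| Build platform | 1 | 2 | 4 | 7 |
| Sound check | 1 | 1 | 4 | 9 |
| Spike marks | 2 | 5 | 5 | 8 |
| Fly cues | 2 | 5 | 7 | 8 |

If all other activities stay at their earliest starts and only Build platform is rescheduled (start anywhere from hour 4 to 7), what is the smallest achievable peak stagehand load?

9

Build platform@4: h1:3  h2:3  h3:3  h4:7  h5:9  h6:9  h7:5  h8:5  h9:0 → peak 9
Build platform@5: h1:3  h2:3  h3:3  h4:5  h5:11  h6:9  h7:5  h8:5  h9:0 → peak 11
Build platform@6: h1:3  h2:3  h3:3  h4:5  h5:9  h6:11  h7:5  h8:5  h9:0 → peak 11
Build platform@7: h1:3  h2:3  h3:3  h4:5  h5:9  h6:9  h7:7  h8:5  h9:0 → peak 9
Best is Build platform@4, peak 9.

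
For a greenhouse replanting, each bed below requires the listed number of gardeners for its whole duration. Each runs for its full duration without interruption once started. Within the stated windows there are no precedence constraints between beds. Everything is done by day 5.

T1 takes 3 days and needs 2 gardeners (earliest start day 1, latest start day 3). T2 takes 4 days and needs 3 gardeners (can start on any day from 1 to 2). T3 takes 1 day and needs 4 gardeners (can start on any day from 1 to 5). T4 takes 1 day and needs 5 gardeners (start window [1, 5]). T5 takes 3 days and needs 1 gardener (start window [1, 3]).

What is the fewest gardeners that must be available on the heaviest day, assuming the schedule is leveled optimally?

Early-start (T1@1, T2@1, T3@1, T4@1, T5@1) gives peak 15: d1:15  d2:6  d3:6  d4:3  d5:0.
Shift T3→4, T4→5.
Schedule T1@1, T2@1, T3@4, T4@5, T5@1: d1:6  d2:6  d3:6  d4:7  d5:5 — peak 7.

7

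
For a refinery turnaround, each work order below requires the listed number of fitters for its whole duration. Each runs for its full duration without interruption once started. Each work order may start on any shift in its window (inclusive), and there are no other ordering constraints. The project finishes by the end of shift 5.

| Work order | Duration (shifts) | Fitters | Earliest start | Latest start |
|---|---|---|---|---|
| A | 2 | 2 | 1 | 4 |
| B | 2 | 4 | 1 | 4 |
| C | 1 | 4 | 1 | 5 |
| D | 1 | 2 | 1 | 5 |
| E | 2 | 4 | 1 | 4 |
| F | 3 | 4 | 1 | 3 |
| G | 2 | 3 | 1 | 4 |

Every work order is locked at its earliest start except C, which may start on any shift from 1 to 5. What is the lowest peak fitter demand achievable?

C@1: s1:23  s2:17  s3:4  s4:0  s5:0 → peak 23
C@2: s1:19  s2:21  s3:4  s4:0  s5:0 → peak 21
C@3: s1:19  s2:17  s3:8  s4:0  s5:0 → peak 19
C@4: s1:19  s2:17  s3:4  s4:4  s5:0 → peak 19
C@5: s1:19  s2:17  s3:4  s4:0  s5:4 → peak 19
Best is C@3, peak 19.

19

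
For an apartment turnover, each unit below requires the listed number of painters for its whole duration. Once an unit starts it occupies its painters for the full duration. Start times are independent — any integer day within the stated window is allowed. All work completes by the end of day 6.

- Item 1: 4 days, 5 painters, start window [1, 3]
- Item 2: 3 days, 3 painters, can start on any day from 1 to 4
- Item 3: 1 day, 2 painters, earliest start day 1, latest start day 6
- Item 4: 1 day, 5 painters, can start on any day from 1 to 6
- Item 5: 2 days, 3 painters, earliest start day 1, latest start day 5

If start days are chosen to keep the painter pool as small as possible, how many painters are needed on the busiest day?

Early-start (Item 1@1, Item 2@1, Item 3@1, Item 4@1, Item 5@1) gives peak 18: d1:18  d2:11  d3:8  d4:5  d5:0  d6:0.
Shift Item 3→4, Item 4→5, Item 5→5.
Schedule Item 1@1, Item 2@1, Item 3@4, Item 4@5, Item 5@5: d1:8  d2:8  d3:8  d4:7  d5:8  d6:3 — peak 8.

8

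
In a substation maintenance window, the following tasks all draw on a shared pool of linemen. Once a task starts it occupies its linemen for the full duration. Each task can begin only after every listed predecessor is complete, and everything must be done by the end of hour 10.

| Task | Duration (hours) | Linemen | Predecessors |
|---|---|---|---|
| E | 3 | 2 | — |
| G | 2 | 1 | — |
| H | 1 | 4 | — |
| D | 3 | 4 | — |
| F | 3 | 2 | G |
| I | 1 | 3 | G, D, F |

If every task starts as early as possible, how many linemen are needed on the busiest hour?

Early-start schedule: E@1, G@1, H@1, D@1, F@3, I@6.
Load per hour: hour 1: 11, hour 2: 7, hour 3: 8, hour 4: 2, hour 5: 2, hour 6: 3, hour 7: 0, hour 8: 0, hour 9: 0, hour 10: 0.
Peak is 11.

11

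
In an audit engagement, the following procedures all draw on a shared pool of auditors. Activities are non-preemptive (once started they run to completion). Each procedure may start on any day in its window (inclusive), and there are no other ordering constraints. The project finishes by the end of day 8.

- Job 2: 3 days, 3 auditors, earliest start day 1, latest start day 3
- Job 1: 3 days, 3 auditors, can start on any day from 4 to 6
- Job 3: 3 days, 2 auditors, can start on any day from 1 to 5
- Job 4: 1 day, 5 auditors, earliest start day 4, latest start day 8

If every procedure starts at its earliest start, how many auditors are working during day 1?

At early start, day 1 has: Job 2, Job 3.
Demand: 3 + 2 = 5.

5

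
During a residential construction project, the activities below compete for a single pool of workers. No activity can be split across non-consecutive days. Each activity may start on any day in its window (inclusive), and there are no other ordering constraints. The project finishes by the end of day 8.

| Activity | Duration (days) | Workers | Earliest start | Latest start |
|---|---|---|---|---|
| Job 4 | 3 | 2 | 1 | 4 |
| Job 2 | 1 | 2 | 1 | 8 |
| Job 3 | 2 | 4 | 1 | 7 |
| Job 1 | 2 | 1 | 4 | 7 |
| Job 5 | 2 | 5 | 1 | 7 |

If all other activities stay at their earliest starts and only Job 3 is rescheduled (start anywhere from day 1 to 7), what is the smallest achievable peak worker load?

Job 3@1: d1:13  d2:11  d3:2  d4:1  d5:1  d6:0  d7:0  d8:0 → peak 13
Job 3@2: d1:9  d2:11  d3:6  d4:1  d5:1  d6:0  d7:0  d8:0 → peak 11
Job 3@3: d1:9  d2:7  d3:6  d4:5  d5:1  d6:0  d7:0  d8:0 → peak 9
Job 3@4: d1:9  d2:7  d3:2  d4:5  d5:5  d6:0  d7:0  d8:0 → peak 9
Job 3@5: d1:9  d2:7  d3:2  d4:1  d5:5  d6:4  d7:0  d8:0 → peak 9
Job 3@6: d1:9  d2:7  d3:2  d4:1  d5:1  d6:4  d7:4  d8:0 → peak 9
Job 3@7: d1:9  d2:7  d3:2  d4:1  d5:1  d6:0  d7:4  d8:4 → peak 9
Best is Job 3@3, peak 9.

9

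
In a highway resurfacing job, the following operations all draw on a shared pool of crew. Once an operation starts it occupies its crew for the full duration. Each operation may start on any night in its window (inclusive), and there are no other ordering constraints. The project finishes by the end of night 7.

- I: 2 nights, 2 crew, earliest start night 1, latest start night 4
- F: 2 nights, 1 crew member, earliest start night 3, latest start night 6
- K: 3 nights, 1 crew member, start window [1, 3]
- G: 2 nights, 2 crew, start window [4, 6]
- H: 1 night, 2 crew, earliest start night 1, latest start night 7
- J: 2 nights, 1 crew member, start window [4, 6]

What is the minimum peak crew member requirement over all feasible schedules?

Early-start (I@1, F@3, K@1, G@4, H@1, J@4) gives peak 5: n1:5  n2:3  n3:2  n4:4  n5:3  n6:0  n7:0.
Shift H→6, J→5.
Schedule I@1, F@3, K@1, G@4, H@6, J@5: n1:3  n2:3  n3:2  n4:3  n5:3  n6:3  n7:0 — peak 3.
Total crew member-nights = 17 over 7 nights ⇒ peak ≥ ⌈17/7⌉ = 3, so 3 is optimal.

3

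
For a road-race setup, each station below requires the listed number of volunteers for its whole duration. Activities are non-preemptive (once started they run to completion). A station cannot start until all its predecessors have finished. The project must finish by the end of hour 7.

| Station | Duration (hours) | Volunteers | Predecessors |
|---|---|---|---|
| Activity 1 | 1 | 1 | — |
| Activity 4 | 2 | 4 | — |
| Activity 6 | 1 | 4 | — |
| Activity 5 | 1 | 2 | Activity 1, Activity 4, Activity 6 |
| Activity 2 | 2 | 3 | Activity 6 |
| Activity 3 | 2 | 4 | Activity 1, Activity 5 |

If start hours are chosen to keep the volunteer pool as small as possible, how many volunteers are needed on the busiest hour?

5

Early-start (Activity 1@1, Activity 4@1, Activity 6@1, Activity 5@3, Activity 2@2, Activity 3@4) gives peak 9: h1:9  h2:7  h3:5  h4:4  h5:4  h6:0  h7:0.
Shift Activity 6→3, Activity 5→4, Activity 2→4, Activity 3→6.
Schedule Activity 1@1, Activity 4@1, Activity 6@3, Activity 5@4, Activity 2@4, Activity 3@6: h1:5  h2:4  h3:4  h4:5  h5:3  h6:4  h7:4 — peak 5.
Total volunteer-hours = 29 over 7 hours ⇒ peak ≥ ⌈29/7⌉ = 5, so 5 is optimal.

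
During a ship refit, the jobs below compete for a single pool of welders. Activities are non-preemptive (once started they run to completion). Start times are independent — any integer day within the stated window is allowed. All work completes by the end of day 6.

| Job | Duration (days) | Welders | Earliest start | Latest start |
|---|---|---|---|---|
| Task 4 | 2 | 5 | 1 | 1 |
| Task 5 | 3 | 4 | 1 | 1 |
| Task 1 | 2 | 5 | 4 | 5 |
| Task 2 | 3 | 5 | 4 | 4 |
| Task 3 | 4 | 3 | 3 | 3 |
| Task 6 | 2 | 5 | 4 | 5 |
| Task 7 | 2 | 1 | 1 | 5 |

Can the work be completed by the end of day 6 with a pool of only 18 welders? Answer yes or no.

yes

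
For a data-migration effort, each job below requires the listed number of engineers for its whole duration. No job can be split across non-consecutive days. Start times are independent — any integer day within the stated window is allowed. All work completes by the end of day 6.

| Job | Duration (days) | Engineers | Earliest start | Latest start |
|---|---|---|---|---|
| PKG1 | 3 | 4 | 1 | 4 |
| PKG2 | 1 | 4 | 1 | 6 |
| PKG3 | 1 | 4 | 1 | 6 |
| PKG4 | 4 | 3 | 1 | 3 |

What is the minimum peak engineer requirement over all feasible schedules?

Early-start (PKG1@1, PKG2@1, PKG3@1, PKG4@1) gives peak 15: d1:15  d2:7  d3:7  d4:3  d5:0  d6:0.
Shift PKG2→4, PKG3→5.
Schedule PKG1@1, PKG2@4, PKG3@5, PKG4@1: d1:7  d2:7  d3:7  d4:7  d5:4  d6:0 — peak 7.

7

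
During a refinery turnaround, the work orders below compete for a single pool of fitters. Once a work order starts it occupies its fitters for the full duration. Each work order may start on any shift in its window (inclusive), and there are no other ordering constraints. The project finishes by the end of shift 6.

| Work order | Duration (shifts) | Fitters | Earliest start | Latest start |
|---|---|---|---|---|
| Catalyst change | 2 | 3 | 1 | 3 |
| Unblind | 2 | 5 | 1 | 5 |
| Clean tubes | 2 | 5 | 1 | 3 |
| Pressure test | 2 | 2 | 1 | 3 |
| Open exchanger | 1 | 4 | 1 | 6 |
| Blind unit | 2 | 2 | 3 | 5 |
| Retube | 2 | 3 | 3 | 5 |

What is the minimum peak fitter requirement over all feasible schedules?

8

Early-start (Catalyst change@1, Unblind@1, Clean tubes@1, Pressure test@1, Open exchanger@1, Blind unit@3, Retube@3) gives peak 19: s1:19  s2:15  s3:5  s4:5  s5:0  s6:0.
Shift Unblind→5, Pressure test→3, Open exchanger→3, Retube→4.
Schedule Catalyst change@1, Unblind@5, Clean tubes@1, Pressure test@3, Open exchanger@3, Blind unit@3, Retube@4: s1:8  s2:8  s3:8  s4:7  s5:8  s6:5 — peak 8.
Total fitter-shifts = 44 over 6 shifts ⇒ peak ≥ ⌈44/6⌉ = 8, so 8 is optimal.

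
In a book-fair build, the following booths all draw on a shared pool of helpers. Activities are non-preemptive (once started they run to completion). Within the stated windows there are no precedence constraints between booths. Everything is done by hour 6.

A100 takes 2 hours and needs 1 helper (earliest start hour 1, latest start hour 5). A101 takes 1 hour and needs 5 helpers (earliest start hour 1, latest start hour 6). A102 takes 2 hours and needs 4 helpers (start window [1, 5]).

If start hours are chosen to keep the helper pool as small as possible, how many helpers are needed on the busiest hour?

5

Early-start (A100@1, A101@1, A102@1) gives peak 10: h1:10  h2:5  h3:0  h4:0  h5:0  h6:0.
Shift A101→3.
Schedule A100@1, A101@3, A102@1: h1:5  h2:5  h3:5  h4:0  h5:0  h6:0 — peak 5.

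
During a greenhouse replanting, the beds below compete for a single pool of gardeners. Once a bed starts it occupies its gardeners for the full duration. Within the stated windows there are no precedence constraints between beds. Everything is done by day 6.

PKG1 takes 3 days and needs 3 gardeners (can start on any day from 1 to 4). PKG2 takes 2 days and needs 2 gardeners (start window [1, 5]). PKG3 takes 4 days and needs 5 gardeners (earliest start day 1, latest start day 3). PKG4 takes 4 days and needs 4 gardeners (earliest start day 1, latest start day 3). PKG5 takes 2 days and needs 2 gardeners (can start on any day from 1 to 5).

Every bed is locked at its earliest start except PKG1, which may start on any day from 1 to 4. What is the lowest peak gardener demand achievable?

PKG1@1: d1:16  d2:16  d3:12  d4:9  d5:0  d6:0 → peak 16
PKG1@2: d1:13  d2:16  d3:12  d4:12  d5:0  d6:0 → peak 16
PKG1@3: d1:13  d2:13  d3:12  d4:12  d5:3  d6:0 → peak 13
PKG1@4: d1:13  d2:13  d3:9  d4:12  d5:3  d6:3 → peak 13
Best is PKG1@3, peak 13.

13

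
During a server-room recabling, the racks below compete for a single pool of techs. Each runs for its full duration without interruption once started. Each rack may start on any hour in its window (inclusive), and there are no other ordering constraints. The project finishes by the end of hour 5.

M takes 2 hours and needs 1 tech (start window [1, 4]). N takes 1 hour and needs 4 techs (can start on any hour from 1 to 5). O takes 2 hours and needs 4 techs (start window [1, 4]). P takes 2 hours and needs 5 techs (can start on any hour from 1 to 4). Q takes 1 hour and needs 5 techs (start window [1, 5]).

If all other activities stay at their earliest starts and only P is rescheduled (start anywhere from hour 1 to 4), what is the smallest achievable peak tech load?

P@1: h1:19  h2:10  h3:0  h4:0  h5:0 → peak 19
P@2: h1:14  h2:10  h3:5  h4:0  h5:0 → peak 14
P@3: h1:14  h2:5  h3:5  h4:5  h5:0 → peak 14
P@4: h1:14  h2:5  h3:0  h4:5  h5:5 → peak 14
Best is P@2, peak 14.

14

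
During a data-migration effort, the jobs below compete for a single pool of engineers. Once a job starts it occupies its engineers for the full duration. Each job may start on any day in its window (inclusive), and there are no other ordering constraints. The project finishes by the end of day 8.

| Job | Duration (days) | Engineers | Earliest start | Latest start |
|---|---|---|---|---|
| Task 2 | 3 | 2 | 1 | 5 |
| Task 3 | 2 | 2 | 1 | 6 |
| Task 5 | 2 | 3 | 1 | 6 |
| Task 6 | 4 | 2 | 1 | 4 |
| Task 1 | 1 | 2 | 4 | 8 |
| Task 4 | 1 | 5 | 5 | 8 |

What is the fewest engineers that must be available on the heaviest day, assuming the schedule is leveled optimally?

5

Early-start (Task 2@1, Task 3@1, Task 5@1, Task 6@1, Task 1@4, Task 4@5) gives peak 9: d1:9  d2:9  d3:4  d4:4  d5:5  d6:0  d7:0  d8:0.
Shift Task 5→3, Task 6→4, Task 1→5, Task 4→8.
Schedule Task 2@1, Task 3@1, Task 5@3, Task 6@4, Task 1@5, Task 4@8: d1:4  d2:4  d3:5  d4:5  d5:4  d6:2  d7:2  d8:5 — peak 5.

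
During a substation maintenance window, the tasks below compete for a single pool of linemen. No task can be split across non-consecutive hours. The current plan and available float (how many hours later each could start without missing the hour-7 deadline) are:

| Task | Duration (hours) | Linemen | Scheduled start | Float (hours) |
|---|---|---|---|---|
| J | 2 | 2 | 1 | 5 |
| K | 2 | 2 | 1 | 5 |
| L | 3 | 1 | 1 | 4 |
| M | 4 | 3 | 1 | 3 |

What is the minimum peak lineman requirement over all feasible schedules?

Early-start (J@1, K@1, L@1, M@1) gives peak 8: h1:8  h2:8  h3:4  h4:3  h5:0  h6:0  h7:0.
Shift L→3, M→3.
Schedule J@1, K@1, L@3, M@3: h1:4  h2:4  h3:4  h4:4  h5:4  h6:3  h7:0 — peak 4.
Total lineman-hours = 23 over 7 hours ⇒ peak ≥ ⌈23/7⌉ = 4, so 4 is optimal.

4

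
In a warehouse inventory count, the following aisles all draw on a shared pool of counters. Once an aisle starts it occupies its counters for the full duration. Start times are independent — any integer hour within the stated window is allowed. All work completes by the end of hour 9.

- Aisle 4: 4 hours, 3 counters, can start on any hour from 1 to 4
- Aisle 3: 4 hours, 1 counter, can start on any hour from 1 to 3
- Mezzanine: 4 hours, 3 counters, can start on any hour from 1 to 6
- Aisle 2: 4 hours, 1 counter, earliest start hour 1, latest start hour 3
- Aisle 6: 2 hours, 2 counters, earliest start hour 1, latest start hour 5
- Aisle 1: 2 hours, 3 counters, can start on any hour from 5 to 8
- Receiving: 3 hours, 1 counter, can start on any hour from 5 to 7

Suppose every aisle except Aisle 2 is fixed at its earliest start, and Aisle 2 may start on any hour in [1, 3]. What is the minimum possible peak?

9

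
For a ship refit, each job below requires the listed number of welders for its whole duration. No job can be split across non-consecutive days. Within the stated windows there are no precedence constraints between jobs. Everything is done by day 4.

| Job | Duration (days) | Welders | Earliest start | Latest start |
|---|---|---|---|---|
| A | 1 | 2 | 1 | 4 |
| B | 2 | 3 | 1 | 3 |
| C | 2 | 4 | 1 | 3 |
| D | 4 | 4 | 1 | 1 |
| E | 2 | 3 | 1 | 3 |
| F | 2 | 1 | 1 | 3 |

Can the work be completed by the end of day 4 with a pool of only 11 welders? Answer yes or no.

yes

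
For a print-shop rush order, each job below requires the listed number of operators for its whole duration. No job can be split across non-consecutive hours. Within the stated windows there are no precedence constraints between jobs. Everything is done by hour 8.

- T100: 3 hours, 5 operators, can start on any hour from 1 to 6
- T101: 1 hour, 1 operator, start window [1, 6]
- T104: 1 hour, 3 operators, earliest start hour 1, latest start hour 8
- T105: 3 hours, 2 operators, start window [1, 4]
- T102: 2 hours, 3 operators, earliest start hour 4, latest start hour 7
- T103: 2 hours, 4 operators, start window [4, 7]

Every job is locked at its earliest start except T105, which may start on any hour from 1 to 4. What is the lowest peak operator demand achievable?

9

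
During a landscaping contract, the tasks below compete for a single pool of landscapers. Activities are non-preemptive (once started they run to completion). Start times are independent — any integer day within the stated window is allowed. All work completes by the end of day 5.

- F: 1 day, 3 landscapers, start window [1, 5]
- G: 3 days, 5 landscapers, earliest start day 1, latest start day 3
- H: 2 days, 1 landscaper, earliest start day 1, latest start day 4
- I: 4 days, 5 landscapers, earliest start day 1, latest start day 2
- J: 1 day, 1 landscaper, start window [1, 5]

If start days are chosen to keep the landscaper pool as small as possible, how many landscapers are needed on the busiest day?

Early-start (F@1, G@1, H@1, I@1, J@1) gives peak 15: d1:15  d2:11  d3:10  d4:5  d5:0.
Shift H→4, I→2.
Schedule F@1, G@1, H@4, I@2, J@1: d1:9  d2:10  d3:10  d4:6  d5:6 — peak 10.

10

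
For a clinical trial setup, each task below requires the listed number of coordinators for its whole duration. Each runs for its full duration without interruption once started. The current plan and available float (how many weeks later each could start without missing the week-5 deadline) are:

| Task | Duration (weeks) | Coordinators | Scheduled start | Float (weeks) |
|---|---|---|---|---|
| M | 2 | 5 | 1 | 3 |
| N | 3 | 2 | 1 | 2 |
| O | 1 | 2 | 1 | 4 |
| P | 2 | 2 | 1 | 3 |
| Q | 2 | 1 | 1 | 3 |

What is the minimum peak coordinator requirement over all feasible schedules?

Early-start (M@1, N@1, O@1, P@1, Q@1) gives peak 12: w1:12  w2:10  w3:2  w4:0  w5:0.
Shift N→3, O→3, P→4, Q→3.
Schedule M@1, N@3, O@3, P@4, Q@3: w1:5  w2:5  w3:5  w4:5  w5:4 — peak 5.
Total coordinator-weeks = 24 over 5 weeks ⇒ peak ≥ ⌈24/5⌉ = 5, so 5 is optimal.

5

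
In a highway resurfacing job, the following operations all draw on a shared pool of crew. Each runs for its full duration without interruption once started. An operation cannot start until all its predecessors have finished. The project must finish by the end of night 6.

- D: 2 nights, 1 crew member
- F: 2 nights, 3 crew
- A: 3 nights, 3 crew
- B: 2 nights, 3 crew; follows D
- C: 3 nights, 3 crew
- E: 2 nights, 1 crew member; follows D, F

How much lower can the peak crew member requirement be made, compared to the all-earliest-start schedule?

Early-start peak: n1:10  n2:10  n3:10  n4:4  n5:0  n6:0 ⇒ 10.
Leveled (D@1, F@1, A@1, B@3, C@4, E@3): n1:7  n2:7  n3:7  n4:7  n5:3  n6:3 ⇒ 7.
Reduction 10 − 7 = 3.

3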